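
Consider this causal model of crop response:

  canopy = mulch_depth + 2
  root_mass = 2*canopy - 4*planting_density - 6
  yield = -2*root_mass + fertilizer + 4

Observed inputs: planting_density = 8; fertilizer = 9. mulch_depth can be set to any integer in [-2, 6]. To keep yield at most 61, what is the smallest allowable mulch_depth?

mulch_depth = 5

Substituting into the root_mass equation gives root_mass = 2*mulch_depth - 34.
So yield = -4*mulch_depth + 81.
Require -4*mulch_depth + 81 ≤ 61, so mulch_depth ≥ 5.
The smallest integer in [-2, 6] satisfying this is 5.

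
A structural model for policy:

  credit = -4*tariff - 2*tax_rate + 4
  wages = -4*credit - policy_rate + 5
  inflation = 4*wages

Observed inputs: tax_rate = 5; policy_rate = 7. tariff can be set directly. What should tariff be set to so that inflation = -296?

tariff = -6

Substituting into the credit equation gives credit = -4*tariff - 6.
This gives wages = 16*tariff + 22.
So inflation = 64*tariff + 88.
Solve 64*tariff + 88 = -296: tariff = (-296 - 88) / 64 = -6.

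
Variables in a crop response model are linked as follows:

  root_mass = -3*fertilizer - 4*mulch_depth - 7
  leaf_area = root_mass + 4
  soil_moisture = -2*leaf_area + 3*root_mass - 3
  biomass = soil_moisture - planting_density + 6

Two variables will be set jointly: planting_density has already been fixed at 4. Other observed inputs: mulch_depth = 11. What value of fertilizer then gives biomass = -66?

With planting_density held at 4:
Substituting into the root_mass equation gives root_mass = -3*fertilizer - 51.
Substituting into the leaf_area equation gives leaf_area = -3*fertilizer - 47.
Substituting into the soil_moisture equation gives soil_moisture = -3*fertilizer - 62.
Substituting into the biomass equation gives biomass = -3*fertilizer - 60.
Solve -3*fertilizer - 60 = -66: fertilizer = (-66 + 60) / -3 = 2.

fertilizer = 2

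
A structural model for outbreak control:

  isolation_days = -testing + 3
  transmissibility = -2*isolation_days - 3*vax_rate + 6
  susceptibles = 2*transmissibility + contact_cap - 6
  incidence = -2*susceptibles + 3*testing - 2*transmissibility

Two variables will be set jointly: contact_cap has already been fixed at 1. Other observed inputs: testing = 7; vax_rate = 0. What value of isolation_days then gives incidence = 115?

isolation_days = 10

With contact_cap held at 1:
Intervening on isolation_days fixes its value directly, overriding its dependence on testing.
Substituting into the transmissibility equation gives transmissibility = -2*isolation_days + 6.
Substituting into the susceptibles equation gives susceptibles = -4*isolation_days + 7.
Substituting into the incidence equation gives incidence = 12*isolation_days - 5.
Solve 12*isolation_days - 5 = 115: isolation_days = (115 + 5) / 12 = 10.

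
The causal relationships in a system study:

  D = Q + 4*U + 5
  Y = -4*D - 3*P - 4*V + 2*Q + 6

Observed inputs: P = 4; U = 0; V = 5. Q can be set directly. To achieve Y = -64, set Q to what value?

Q = 9

Substituting into the D equation gives D = Q + 5.
Substituting into the Y equation gives Y = -2*Q - 46.
Solve -2*Q - 46 = -64: Q = (-64 + 46) / -2 = 9.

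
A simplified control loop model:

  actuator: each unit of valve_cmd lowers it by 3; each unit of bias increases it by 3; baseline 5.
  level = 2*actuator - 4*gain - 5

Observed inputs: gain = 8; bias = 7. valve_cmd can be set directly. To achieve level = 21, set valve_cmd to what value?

valve_cmd = -1

Substituting into the actuator equation gives actuator = -3*valve_cmd + 26.
So level = -6*valve_cmd + 15.
Solve -6*valve_cmd + 15 = 21: valve_cmd = (21 - 15) / -6 = -1.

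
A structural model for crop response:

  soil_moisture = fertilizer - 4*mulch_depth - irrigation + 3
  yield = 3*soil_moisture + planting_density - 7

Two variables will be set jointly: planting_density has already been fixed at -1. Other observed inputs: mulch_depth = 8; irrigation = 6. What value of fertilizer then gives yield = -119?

With planting_density held at -1:
Substituting into the soil_moisture equation gives soil_moisture = fertilizer - 35.
This gives yield = 3*fertilizer - 113.
Solve 3*fertilizer - 113 = -119: fertilizer = (-119 + 113) / 3 = -2.

fertilizer = -2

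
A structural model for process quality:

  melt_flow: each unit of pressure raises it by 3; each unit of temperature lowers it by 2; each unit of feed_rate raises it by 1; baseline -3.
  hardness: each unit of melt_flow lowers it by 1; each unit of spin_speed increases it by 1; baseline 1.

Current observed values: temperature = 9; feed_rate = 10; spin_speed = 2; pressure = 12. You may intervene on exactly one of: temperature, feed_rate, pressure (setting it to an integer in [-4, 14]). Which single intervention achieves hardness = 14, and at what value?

Intervening on temperature: hardness = 2*temperature - 40. Reaching 14 requires temperature = 27, outside [-4, 14].
Intervening on feed_rate: hardness = -feed_rate - 12. Reaching 14 requires feed_rate = -26, outside [-4, 14].
Intervening on pressure: with other inputs at their observed values, hardness = -3*pressure + 14. Solving for 14 gives pressure = 0, within [-4, 14].

set pressure = 0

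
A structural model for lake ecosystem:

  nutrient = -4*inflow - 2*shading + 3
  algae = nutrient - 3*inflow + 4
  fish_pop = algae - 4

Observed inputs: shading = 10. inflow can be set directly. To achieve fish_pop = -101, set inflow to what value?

Substituting into the nutrient equation gives nutrient = -4*inflow - 17.
Substituting into the algae equation gives algae = -7*inflow - 13.
Substituting into the fish_pop equation gives fish_pop = -7*inflow - 17.
Solve -7*inflow - 17 = -101: inflow = (-101 + 17) / -7 = 12.

inflow = 12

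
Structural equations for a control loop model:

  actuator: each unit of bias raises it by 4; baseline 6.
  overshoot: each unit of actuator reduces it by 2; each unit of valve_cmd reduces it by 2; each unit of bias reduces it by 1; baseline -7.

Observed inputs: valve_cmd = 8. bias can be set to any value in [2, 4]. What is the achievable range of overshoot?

Substituting into the overshoot equation gives overshoot = -9*bias - 35.
Linear in bias, so extremes are at the endpoints: bias = 2 gives overshoot = -53; bias = 4 gives overshoot = -71.

-71 to -53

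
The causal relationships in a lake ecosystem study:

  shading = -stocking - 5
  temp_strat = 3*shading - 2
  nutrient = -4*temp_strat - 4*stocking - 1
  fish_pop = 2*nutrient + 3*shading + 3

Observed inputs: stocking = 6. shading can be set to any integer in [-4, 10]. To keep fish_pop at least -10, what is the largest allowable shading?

shading = -1

Intervening on shading fixes its value directly, overriding its dependence on stocking.
Substituting into the nutrient equation gives nutrient = -12*shading - 17.
Substituting into the fish_pop equation gives fish_pop = -21*shading - 31.
Require -21*shading - 31 ≥ -10, so shading ≤ -1.
The largest integer in [-4, 10] satisfying this is -1.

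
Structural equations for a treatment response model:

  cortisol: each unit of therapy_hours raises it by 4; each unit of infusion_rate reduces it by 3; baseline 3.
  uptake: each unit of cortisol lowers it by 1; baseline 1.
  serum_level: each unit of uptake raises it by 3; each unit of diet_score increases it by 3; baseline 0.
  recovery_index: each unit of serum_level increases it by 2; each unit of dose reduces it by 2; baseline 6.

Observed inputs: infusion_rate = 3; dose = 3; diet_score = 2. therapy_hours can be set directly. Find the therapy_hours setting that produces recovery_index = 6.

Substituting into the cortisol equation gives cortisol = 4*therapy_hours - 6.
Substituting into the uptake equation gives uptake = -4*therapy_hours + 7.
Substituting into the serum_level equation gives serum_level = -12*therapy_hours + 27.
This gives recovery_index = -24*therapy_hours + 54.
Solve -24*therapy_hours + 54 = 6: therapy_hours = (6 - 54) / -24 = 2.

therapy_hours = 2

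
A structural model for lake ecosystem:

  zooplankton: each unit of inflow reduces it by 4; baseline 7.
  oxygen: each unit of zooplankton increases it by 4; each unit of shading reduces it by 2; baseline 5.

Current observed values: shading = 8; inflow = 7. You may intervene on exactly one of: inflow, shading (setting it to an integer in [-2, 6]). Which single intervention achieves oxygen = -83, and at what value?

Intervening on inflow: oxygen = -16*inflow + 17. Reaching -83 requires inflow = 25/4, not an integer.
Intervening on shading: with other inputs at their observed values, oxygen = -2*shading - 79. Solving for -83 gives shading = 2, within [-2, 6].

set shading = 2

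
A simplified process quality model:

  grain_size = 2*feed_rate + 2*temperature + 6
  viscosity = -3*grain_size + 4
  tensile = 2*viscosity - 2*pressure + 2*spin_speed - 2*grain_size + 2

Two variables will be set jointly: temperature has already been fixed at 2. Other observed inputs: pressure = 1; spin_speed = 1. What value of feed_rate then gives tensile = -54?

feed_rate = -1

With temperature held at 2:
Substituting into the grain_size equation gives grain_size = 2*feed_rate + 10.
So viscosity = -6*feed_rate - 26.
tensile becomes -16*feed_rate - 70.
Solve -16*feed_rate - 70 = -54: feed_rate = (-54 + 70) / -16 = -1.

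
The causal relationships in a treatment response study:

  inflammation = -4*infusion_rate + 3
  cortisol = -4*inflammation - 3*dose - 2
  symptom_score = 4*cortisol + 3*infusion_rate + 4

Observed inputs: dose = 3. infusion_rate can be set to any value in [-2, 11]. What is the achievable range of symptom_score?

Substituting into the cortisol equation gives cortisol = 16*infusion_rate - 23.
So symptom_score = 67*infusion_rate - 88.
Linear in infusion_rate, so extremes are at the endpoints: infusion_rate = -2 gives symptom_score = -222; infusion_rate = 11 gives symptom_score = 649.

-222 to 649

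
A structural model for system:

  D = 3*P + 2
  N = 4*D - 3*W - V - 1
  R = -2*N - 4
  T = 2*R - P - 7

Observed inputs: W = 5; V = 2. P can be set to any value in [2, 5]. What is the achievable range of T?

-220 to -73

Substituting into the N equation gives N = 12*P - 10.
Substituting into the R equation gives R = -24*P + 16.
T becomes -49*P + 25.
Linear in P, so extremes are at the endpoints: P = 2 gives T = -73; P = 5 gives T = -220.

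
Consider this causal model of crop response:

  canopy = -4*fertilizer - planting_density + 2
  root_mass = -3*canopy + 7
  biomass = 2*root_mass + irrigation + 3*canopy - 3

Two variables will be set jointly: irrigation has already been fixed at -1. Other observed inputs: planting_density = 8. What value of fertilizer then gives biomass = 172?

fertilizer = 12

With irrigation held at -1:
Substituting into the canopy equation gives canopy = -4*fertilizer - 6.
Substituting into the root_mass equation gives root_mass = 12*fertilizer + 25.
This gives biomass = 12*fertilizer + 28.
Solve 12*fertilizer + 28 = 172: fertilizer = (172 - 28) / 12 = 12.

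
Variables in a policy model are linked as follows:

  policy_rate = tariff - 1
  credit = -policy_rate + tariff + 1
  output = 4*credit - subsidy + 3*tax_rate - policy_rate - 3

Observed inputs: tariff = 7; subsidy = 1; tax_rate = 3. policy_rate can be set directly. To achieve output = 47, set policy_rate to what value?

policy_rate = -2

Intervening on policy_rate fixes its value directly, overriding its dependence on tariff.
Substituting into the credit equation gives credit = -policy_rate + 8.
This gives output = -5*policy_rate + 37.
Solve -5*policy_rate + 37 = 47: policy_rate = (47 - 37) / -5 = -2.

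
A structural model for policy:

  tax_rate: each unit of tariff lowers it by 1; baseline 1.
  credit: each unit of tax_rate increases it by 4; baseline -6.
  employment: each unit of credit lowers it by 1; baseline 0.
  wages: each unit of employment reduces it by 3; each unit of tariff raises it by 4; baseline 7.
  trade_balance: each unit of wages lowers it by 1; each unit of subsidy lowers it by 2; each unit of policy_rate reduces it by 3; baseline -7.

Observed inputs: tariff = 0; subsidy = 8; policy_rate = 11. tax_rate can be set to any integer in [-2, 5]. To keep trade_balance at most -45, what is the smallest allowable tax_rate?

Intervening on tax_rate fixes its value directly, overriding its dependence on tariff.
Substituting into the employment equation gives employment = -4*tax_rate + 6.
So wages = 12*tax_rate - 11.
So trade_balance = -12*tax_rate - 45.
Require -12*tax_rate - 45 ≤ -45, so tax_rate ≥ 0.
The smallest integer in [-2, 5] satisfying this is 0.

tax_rate = 0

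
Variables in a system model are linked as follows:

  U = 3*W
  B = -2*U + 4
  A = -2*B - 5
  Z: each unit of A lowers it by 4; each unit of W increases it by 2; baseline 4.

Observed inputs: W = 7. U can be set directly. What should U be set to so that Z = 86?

U = -1

Intervening on U fixes its value directly, overriding its dependence on W.
Substituting into the A equation gives A = 4*U - 13.
Substituting into the Z equation gives Z = -16*U + 70.
Solve -16*U + 70 = 86: U = (86 - 70) / -16 = -1.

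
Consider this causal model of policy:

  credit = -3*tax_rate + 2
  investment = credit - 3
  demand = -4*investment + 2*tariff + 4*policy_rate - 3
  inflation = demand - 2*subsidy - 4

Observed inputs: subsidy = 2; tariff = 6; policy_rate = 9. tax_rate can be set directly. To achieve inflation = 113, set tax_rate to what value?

Substituting into the investment equation gives investment = -3*tax_rate - 1.
So demand = 12*tax_rate + 49.
Substituting into the inflation equation gives inflation = 12*tax_rate + 41.
Solve 12*tax_rate + 41 = 113: tax_rate = (113 - 41) / 12 = 6.

tax_rate = 6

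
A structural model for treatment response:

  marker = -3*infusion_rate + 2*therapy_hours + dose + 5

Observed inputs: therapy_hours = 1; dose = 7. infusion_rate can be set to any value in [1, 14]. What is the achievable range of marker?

-28 to 11

Substituting into the marker equation gives marker = -3*infusion_rate + 14.
Linear in infusion_rate, so extremes are at the endpoints: infusion_rate = 1 gives marker = 11; infusion_rate = 14 gives marker = -28.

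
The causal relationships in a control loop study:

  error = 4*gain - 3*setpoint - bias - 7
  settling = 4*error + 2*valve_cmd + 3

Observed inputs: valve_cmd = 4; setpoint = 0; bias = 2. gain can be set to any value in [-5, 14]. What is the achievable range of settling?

Substituting into the error equation gives error = 4*gain - 9.
Substituting into the settling equation gives settling = 16*gain - 25.
Linear in gain, so extremes are at the endpoints: gain = -5 gives settling = -105; gain = 14 gives settling = 199.

-105 to 199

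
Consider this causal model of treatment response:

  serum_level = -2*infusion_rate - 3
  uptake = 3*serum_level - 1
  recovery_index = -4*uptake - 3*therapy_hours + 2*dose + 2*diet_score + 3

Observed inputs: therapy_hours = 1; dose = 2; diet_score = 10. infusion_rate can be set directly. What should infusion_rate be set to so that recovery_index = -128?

Substituting into the uptake equation gives uptake = -6*infusion_rate - 10.
Substituting into the recovery_index equation gives recovery_index = 24*infusion_rate + 64.
Solve 24*infusion_rate + 64 = -128: infusion_rate = (-128 - 64) / 24 = -8.

infusion_rate = -8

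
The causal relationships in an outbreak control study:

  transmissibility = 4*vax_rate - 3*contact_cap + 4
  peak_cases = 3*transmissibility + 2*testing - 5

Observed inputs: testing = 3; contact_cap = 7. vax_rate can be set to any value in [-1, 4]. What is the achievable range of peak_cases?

-62 to -2

Substituting into the transmissibility equation gives transmissibility = 4*vax_rate - 17.
This gives peak_cases = 12*vax_rate - 50.
Linear in vax_rate, so extremes are at the endpoints: vax_rate = -1 gives peak_cases = -62; vax_rate = 4 gives peak_cases = -2.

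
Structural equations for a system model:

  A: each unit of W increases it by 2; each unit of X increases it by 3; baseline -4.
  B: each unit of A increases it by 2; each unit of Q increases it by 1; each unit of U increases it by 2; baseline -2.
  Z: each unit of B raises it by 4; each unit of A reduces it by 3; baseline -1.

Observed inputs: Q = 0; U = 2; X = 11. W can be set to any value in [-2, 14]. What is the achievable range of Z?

132 to 292

Substituting into the A equation gives A = 2*W + 29.
So B = 4*W + 60.
Substituting into the Z equation gives Z = 10*W + 152.
Linear in W, so extremes are at the endpoints: W = -2 gives Z = 132; W = 14 gives Z = 292.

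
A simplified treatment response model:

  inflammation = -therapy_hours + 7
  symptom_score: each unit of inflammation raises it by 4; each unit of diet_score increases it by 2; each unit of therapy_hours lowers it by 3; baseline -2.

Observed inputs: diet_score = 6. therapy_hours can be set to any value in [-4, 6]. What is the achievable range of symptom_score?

Substituting into the symptom_score equation gives symptom_score = -7*therapy_hours + 38.
Linear in therapy_hours, so extremes are at the endpoints: therapy_hours = -4 gives symptom_score = 66; therapy_hours = 6 gives symptom_score = -4.

-4 to 66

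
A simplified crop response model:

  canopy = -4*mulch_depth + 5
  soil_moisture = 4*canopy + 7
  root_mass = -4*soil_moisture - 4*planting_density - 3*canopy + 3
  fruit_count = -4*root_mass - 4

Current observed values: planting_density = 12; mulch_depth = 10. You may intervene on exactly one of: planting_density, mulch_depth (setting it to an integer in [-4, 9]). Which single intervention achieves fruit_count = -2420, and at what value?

set planting_density = 9

Intervening on planting_density: with other inputs at their observed values, fruit_count = 16*planting_density - 2564. Solving for -2420 gives planting_density = 9, within [-4, 9].
Intervening on mulch_depth: fruit_count = -304*mulch_depth + 668. Reaching -2420 requires mulch_depth = 193/19, not an integer.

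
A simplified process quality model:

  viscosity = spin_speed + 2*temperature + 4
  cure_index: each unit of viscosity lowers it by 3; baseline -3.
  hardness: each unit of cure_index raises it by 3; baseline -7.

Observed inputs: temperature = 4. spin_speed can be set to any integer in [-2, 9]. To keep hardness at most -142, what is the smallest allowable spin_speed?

spin_speed = 2

Substituting into the viscosity equation gives viscosity = spin_speed + 12.
So cure_index = -3*spin_speed - 39.
Substituting into the hardness equation gives hardness = -9*spin_speed - 124.
Require -9*spin_speed - 124 ≤ -142, so spin_speed ≥ 2.
The smallest integer in [-2, 9] satisfying this is 2.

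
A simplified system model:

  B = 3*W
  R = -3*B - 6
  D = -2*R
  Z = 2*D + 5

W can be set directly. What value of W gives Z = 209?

W = 5

Substituting into the R equation gives R = -9*W - 6.
Substituting into the D equation gives D = 18*W + 12.
Substituting into the Z equation gives Z = 36*W + 29.
Solve 36*W + 29 = 209: W = (209 - 29) / 36 = 5.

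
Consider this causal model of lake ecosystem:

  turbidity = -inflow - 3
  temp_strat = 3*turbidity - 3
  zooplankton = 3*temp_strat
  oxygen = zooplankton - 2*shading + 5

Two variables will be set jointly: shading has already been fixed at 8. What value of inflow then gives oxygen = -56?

With shading held at 8:
Substituting into the temp_strat equation gives temp_strat = -3*inflow - 12.
Substituting into the zooplankton equation gives zooplankton = -9*inflow - 36.
Substituting into the oxygen equation gives oxygen = -9*inflow - 47.
Solve -9*inflow - 47 = -56: inflow = (-56 + 47) / -9 = 1.

inflow = 1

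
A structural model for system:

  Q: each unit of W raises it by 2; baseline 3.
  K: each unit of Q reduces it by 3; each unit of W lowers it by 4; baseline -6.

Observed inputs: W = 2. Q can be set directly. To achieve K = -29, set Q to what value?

Q = 5

Intervening on Q fixes its value directly, overriding its dependence on W.
Substituting into the K equation gives K = -3*Q - 14.
Solve -3*Q - 14 = -29: Q = (-29 + 14) / -3 = 5.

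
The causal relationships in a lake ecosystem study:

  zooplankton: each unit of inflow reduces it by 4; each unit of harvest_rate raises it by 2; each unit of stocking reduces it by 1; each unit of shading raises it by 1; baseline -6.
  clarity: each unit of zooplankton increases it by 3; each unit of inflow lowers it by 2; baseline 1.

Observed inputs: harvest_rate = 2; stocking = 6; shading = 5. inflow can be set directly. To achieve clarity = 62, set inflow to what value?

Substituting into the zooplankton equation gives zooplankton = -4*inflow - 3.
clarity becomes -14*inflow - 8.
Solve -14*inflow - 8 = 62: inflow = (62 + 8) / -14 = -5.

inflow = -5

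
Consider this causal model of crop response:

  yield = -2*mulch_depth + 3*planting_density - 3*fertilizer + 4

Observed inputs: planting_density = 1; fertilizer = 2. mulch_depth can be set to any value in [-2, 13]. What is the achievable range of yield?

-25 to 5

Substituting into the yield equation gives yield = -2*mulch_depth + 1.
Linear in mulch_depth, so extremes are at the endpoints: mulch_depth = -2 gives yield = 5; mulch_depth = 13 gives yield = -25.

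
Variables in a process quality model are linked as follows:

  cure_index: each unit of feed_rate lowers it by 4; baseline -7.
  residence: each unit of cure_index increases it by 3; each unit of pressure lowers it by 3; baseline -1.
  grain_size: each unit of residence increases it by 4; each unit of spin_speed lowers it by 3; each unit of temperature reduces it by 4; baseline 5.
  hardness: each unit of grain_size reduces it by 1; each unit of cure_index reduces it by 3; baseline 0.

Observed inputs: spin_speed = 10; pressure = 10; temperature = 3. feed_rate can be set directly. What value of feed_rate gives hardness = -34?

feed_rate = -5

Substituting into the residence equation gives residence = -12*feed_rate - 52.
Substituting into the grain_size equation gives grain_size = -48*feed_rate - 245.
hardness becomes 60*feed_rate + 266.
Solve 60*feed_rate + 266 = -34: feed_rate = (-34 - 266) / 60 = -5.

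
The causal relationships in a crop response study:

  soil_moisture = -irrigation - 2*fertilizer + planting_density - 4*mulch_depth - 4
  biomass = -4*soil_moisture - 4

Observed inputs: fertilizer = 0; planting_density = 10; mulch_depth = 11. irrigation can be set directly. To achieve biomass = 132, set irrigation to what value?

irrigation = -4

Substituting into the soil_moisture equation gives soil_moisture = -irrigation - 38.
biomass becomes 4*irrigation + 148.
Solve 4*irrigation + 148 = 132: irrigation = (132 - 148) / 4 = -4.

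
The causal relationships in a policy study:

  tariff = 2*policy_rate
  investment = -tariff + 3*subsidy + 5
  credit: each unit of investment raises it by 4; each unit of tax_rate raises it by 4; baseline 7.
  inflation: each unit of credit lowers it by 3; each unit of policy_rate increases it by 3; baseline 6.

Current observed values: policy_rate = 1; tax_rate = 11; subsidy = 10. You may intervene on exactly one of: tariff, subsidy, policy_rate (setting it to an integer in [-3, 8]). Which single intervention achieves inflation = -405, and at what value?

Intervening on tariff: inflation = 12*tariff - 564. Reaching -405 requires tariff = 53/4, not an integer.
Intervening on subsidy: inflation = -36*subsidy - 180. Reaching -405 requires subsidy = 25/4, not an integer.
Intervening on policy_rate: with other inputs at their observed values, inflation = 27*policy_rate - 567. Solving for -405 gives policy_rate = 6, within [-3, 8].

set policy_rate = 6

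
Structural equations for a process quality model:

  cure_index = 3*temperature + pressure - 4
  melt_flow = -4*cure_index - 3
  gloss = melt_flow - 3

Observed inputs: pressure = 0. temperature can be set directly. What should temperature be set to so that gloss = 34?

Substituting into the cure_index equation gives cure_index = 3*temperature - 4.
Substituting into the melt_flow equation gives melt_flow = -12*temperature + 13.
This gives gloss = -12*temperature + 10.
Solve -12*temperature + 10 = 34: temperature = (34 - 10) / -12 = -2.

temperature = -2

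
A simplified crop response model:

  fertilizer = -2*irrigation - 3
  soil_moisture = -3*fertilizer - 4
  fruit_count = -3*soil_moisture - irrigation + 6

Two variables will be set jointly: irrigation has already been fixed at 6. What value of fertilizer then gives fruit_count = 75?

With irrigation held at 6:
Intervening on fertilizer fixes its value directly, overriding its dependence on irrigation.
Substituting into the fruit_count equation gives fruit_count = 9*fertilizer + 12.
Solve 9*fertilizer + 12 = 75: fertilizer = (75 - 12) / 9 = 7.

fertilizer = 7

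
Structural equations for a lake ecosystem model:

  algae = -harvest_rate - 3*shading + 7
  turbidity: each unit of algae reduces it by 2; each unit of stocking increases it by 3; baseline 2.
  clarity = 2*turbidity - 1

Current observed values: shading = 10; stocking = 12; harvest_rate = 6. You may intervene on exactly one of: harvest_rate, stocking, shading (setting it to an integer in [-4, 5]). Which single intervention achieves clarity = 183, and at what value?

set harvest_rate = 4

Intervening on harvest_rate: with other inputs at their observed values, clarity = 4*harvest_rate + 167. Solving for 183 gives harvest_rate = 4, within [-4, 5].
Intervening on stocking: clarity = 6*stocking + 119. Reaching 183 requires stocking = 32/3, not an integer.
Intervening on shading: clarity = 12*shading + 71. Reaching 183 requires shading = 28/3, not an integer.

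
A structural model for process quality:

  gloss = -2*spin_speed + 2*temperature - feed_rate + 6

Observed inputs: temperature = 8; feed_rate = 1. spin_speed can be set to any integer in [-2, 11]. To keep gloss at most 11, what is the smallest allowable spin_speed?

Substituting into the gloss equation gives gloss = -2*spin_speed + 21.
Require -2*spin_speed + 21 ≤ 11, so spin_speed ≥ 5.
The smallest integer in [-2, 11] satisfying this is 5.

spin_speed = 5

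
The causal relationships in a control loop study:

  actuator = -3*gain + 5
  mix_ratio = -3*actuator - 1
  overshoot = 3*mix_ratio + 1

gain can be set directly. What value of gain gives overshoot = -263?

gain = -8

Substituting into the mix_ratio equation gives mix_ratio = 9*gain - 16.
Substituting into the overshoot equation gives overshoot = 27*gain - 47.
Solve 27*gain - 47 = -263: gain = (-263 + 47) / 27 = -8.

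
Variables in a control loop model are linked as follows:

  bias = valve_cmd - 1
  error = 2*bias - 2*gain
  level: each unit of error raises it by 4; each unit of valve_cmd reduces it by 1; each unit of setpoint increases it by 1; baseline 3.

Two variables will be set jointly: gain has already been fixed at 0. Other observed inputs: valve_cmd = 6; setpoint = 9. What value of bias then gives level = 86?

With gain held at 0:
Intervening on bias fixes its value directly, overriding its dependence on valve_cmd.
Substituting into the error equation gives error = 2*bias.
Substituting into the level equation gives level = 8*bias + 6.
Solve 8*bias + 6 = 86: bias = (86 - 6) / 8 = 10.

bias = 10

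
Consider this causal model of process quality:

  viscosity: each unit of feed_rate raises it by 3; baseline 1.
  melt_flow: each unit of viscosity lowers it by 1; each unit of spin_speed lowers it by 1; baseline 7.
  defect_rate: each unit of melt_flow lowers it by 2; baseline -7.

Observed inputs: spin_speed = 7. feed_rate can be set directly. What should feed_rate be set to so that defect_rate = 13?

Substituting into the melt_flow equation gives melt_flow = -3*feed_rate - 1.
Substituting into the defect_rate equation gives defect_rate = 6*feed_rate - 5.
Solve 6*feed_rate - 5 = 13: feed_rate = (13 + 5) / 6 = 3.

feed_rate = 3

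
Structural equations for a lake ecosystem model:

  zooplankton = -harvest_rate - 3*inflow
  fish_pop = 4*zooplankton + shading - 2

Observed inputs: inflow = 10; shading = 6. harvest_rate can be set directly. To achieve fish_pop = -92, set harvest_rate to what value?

Substituting into the zooplankton equation gives zooplankton = -harvest_rate - 30.
Substituting into the fish_pop equation gives fish_pop = -4*harvest_rate - 116.
Solve -4*harvest_rate - 116 = -92: harvest_rate = (-92 + 116) / -4 = -6.

harvest_rate = -6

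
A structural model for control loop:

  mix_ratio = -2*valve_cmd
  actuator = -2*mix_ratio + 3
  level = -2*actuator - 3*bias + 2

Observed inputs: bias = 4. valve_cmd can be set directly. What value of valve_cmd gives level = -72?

Substituting into the actuator equation gives actuator = 4*valve_cmd + 3.
So level = -8*valve_cmd - 16.
Solve -8*valve_cmd - 16 = -72: valve_cmd = (-72 + 16) / -8 = 7.

valve_cmd = 7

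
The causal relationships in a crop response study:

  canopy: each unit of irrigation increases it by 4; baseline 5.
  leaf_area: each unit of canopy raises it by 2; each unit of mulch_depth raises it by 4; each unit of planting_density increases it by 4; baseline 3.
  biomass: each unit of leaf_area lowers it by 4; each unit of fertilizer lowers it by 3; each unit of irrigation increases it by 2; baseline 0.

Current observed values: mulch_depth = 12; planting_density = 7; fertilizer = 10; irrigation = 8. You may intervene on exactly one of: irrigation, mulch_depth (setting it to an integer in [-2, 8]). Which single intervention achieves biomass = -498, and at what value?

set mulch_depth = 4

Intervening on irrigation: biomass = -30*irrigation - 386. Reaching -498 requires irrigation = 56/15, not an integer.
Intervening on mulch_depth: with other inputs at their observed values, biomass = -16*mulch_depth - 434. Solving for -498 gives mulch_depth = 4, within [-2, 8].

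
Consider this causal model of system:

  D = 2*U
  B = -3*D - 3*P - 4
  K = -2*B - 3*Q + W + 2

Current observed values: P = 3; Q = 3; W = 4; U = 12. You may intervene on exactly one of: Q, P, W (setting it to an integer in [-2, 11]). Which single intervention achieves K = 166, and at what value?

set W = 3

Intervening on Q: K = -3*Q + 176. Reaching 166 requires Q = 10/3, not an integer.
Intervening on P: K = 6*P + 149. Reaching 166 requires P = 17/6, not an integer.
Intervening on W: with other inputs at their observed values, K = W + 163. Solving for 166 gives W = 3, within [-2, 11].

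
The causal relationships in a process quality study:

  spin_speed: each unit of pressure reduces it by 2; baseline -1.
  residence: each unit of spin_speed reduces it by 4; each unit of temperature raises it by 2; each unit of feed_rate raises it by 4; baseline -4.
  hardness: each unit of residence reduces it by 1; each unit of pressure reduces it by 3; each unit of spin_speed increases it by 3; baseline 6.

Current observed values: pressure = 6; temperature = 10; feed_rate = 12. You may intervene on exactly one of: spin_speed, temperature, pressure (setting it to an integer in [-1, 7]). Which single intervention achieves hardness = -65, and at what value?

set pressure = 0

Intervening on spin_speed: hardness = 7*spin_speed - 76. Reaching -65 requires spin_speed = 11/7, not an integer.
Intervening on temperature: hardness = -2*temperature - 147. Reaching -65 requires temperature = -41, outside [-1, 7].
Intervening on pressure: with other inputs at their observed values, hardness = -17*pressure - 65. Solving for -65 gives pressure = 0, within [-1, 7].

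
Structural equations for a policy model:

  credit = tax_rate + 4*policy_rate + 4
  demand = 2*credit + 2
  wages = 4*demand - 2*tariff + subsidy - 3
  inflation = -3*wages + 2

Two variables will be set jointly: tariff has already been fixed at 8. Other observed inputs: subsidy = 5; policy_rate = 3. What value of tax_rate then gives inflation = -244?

With tariff held at 8:
Substituting into the credit equation gives credit = tax_rate + 16.
This gives demand = 2*tax_rate + 34.
wages becomes 8*tax_rate + 122.
Substituting into the inflation equation gives inflation = -24*tax_rate - 364.
Solve -24*tax_rate - 364 = -244: tax_rate = (-244 + 364) / -24 = -5.

tax_rate = -5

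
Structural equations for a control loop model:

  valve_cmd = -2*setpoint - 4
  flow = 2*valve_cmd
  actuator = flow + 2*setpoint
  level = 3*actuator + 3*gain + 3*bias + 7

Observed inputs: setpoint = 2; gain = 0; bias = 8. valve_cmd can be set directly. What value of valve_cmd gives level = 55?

Intervening on valve_cmd fixes its value directly, overriding its dependence on setpoint.
Substituting into the actuator equation gives actuator = 2*valve_cmd + 4.
Substituting into the level equation gives level = 6*valve_cmd + 43.
Solve 6*valve_cmd + 43 = 55: valve_cmd = (55 - 43) / 6 = 2.

valve_cmd = 2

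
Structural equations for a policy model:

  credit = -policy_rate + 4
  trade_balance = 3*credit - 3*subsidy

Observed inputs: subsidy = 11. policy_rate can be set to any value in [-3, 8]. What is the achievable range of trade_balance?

Substituting into the trade_balance equation gives trade_balance = -3*policy_rate - 21.
Linear in policy_rate, so extremes are at the endpoints: policy_rate = -3 gives trade_balance = -12; policy_rate = 8 gives trade_balance = -45.

-45 to -12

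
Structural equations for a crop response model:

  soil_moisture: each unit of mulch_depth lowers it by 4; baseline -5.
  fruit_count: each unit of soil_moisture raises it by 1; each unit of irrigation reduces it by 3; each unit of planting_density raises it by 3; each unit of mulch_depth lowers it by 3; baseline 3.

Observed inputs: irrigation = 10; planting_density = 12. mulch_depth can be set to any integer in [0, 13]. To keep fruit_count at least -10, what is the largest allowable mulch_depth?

Substituting into the fruit_count equation gives fruit_count = -7*mulch_depth + 4.
Require -7*mulch_depth + 4 ≥ -10, so mulch_depth ≤ 2.
The largest integer in [0, 13] satisfying this is 2.

mulch_depth = 2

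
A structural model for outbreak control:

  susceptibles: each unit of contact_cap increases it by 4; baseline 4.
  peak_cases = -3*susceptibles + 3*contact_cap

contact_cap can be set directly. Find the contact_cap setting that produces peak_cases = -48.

contact_cap = 4

Substituting into the peak_cases equation gives peak_cases = -9*contact_cap - 12.
Solve -9*contact_cap - 12 = -48: contact_cap = (-48 + 12) / -9 = 4.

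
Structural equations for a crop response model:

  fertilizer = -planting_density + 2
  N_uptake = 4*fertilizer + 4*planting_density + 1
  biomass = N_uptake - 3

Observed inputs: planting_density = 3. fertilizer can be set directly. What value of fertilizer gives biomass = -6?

fertilizer = -4

Intervening on fertilizer fixes its value directly, overriding its dependence on planting_density.
Substituting into the N_uptake equation gives N_uptake = 4*fertilizer + 13.
Substituting into the biomass equation gives biomass = 4*fertilizer + 10.
Solve 4*fertilizer + 10 = -6: fertilizer = (-6 - 10) / 4 = -4.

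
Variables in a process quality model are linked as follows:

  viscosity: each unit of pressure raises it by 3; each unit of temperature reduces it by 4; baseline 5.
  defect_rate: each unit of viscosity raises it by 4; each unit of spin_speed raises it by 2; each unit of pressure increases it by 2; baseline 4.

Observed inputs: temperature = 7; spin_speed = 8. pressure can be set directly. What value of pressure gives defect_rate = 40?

Substituting into the viscosity equation gives viscosity = 3*pressure - 23.
This gives defect_rate = 14*pressure - 72.
Solve 14*pressure - 72 = 40: pressure = (40 + 72) / 14 = 8.

pressure = 8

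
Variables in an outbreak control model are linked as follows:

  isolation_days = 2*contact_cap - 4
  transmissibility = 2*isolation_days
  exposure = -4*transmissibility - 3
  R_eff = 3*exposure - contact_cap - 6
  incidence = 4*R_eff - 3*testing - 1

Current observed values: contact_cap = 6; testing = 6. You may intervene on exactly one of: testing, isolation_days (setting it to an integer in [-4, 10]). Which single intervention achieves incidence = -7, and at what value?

Intervening on testing: incidence = -3*testing - 853. Reaching -7 requires testing = -282, outside [-4, 10].
Intervening on isolation_days: with other inputs at their observed values, incidence = -96*isolation_days - 103. Solving for -7 gives isolation_days = -1, within [-4, 10].

set isolation_days = -1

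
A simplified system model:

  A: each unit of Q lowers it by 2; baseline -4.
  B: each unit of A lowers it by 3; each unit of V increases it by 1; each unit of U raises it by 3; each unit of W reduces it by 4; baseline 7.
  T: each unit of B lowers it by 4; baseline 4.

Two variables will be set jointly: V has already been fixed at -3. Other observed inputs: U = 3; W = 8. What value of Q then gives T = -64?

With V held at -3:
Substituting into the B equation gives B = 6*Q - 7.
T becomes -24*Q + 32.
Solve -24*Q + 32 = -64: Q = (-64 - 32) / -24 = 4.

Q = 4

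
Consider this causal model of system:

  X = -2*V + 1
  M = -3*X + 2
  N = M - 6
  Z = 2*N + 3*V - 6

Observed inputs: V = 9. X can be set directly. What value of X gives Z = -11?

Intervening on X fixes its value directly, overriding its dependence on V.
Substituting into the N equation gives N = -3*X - 4.
Substituting into the Z equation gives Z = -6*X + 13.
Solve -6*X + 13 = -11: X = (-11 - 13) / -6 = 4.

X = 4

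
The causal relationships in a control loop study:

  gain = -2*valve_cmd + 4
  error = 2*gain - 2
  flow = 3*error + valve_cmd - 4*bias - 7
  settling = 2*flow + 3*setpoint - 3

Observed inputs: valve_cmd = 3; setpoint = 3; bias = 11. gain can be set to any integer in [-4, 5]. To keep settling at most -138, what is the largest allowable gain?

Intervening on gain fixes its value directly, overriding its dependence on valve_cmd.
Substituting into the flow equation gives flow = 6*gain - 54.
Substituting into the settling equation gives settling = 12*gain - 102.
Require 12*gain - 102 ≤ -138, so gain ≤ -3.
The largest integer in [-4, 5] satisfying this is -3.

gain = -3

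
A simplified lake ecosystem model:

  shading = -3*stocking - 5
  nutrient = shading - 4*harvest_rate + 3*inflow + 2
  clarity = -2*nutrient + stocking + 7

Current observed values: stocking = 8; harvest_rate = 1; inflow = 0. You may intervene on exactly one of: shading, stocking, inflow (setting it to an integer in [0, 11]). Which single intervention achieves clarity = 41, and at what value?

Intervening on shading: clarity = -2*shading + 19. Reaching 41 requires shading = -11, outside [0, 11].
Intervening on stocking: clarity = 7*stocking + 21. Reaching 41 requires stocking = 20/7, not an integer.
Intervening on inflow: with other inputs at their observed values, clarity = -6*inflow + 77. Solving for 41 gives inflow = 6, within [0, 11].

set inflow = 6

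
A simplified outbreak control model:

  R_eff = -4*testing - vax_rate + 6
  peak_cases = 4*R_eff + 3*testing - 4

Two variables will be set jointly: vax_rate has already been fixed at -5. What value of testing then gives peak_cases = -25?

testing = 5

With vax_rate held at -5:
Substituting into the R_eff equation gives R_eff = -4*testing + 11.
This gives peak_cases = -13*testing + 40.
Solve -13*testing + 40 = -25: testing = (-25 - 40) / -13 = 5.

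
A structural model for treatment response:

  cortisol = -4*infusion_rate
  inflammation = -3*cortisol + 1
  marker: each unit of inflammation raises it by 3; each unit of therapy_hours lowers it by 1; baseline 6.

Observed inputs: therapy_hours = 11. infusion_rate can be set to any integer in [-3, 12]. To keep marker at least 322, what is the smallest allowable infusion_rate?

Substituting into the inflammation equation gives inflammation = 12*infusion_rate + 1.
Substituting into the marker equation gives marker = 36*infusion_rate - 2.
Require 36*infusion_rate - 2 ≥ 322, so infusion_rate ≥ 9.
The smallest integer in [-3, 12] satisfying this is 9.

infusion_rate = 9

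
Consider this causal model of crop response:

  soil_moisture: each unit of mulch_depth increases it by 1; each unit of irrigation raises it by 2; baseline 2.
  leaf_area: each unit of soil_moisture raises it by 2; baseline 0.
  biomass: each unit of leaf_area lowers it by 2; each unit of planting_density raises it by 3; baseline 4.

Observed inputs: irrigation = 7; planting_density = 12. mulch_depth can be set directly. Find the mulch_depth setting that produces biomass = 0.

Substituting into the soil_moisture equation gives soil_moisture = mulch_depth + 16.
This gives leaf_area = 2*mulch_depth + 32.
Substituting into the biomass equation gives biomass = -4*mulch_depth - 24.
Solve -4*mulch_depth - 24 = 0: mulch_depth = (0 + 24) / -4 = -6.

mulch_depth = -6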